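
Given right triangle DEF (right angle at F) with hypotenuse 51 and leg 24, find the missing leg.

Rearranging the Pythagorean theorem to solve for the unknown leg:
leg^2 = hypotenuse^2 - known_leg^2 = 2601 - 576 = 2025
leg = sqrt(2025) = 45.

45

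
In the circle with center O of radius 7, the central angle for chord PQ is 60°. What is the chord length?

Chord = 2(7) sin(30°) = 7

7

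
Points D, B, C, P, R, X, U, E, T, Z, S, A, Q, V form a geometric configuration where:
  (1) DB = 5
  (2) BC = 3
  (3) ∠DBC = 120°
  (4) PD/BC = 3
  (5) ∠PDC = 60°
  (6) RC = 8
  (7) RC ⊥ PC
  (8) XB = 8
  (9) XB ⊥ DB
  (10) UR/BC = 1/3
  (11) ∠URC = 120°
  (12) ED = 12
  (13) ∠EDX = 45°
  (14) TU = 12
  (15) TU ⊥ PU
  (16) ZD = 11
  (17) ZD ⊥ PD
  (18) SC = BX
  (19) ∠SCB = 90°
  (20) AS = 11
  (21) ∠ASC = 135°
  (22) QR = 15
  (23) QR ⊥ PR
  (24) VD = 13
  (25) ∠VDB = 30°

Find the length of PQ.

From the given relations: PD = 3·BC = 3·3 = 9.
Step 1: By the law of cosines on triangle CBD: CD² = 3² + 5² − 2·3·5·cos(120°) = 49, so CD = 7.
Step 2: By the law of cosines on triangle CDP: CP² = 7² + 9² − 2·7·9·cos(60°) = 67, so CP = √67.
Step 3: By the law of cosines on triangle PCR: PR² = √67² + 8² − 2·√67·8·cos(90°) = 131, so PR = √131.
Step 4: By the law of cosines on triangle PRQ: PQ² = √131² + 15² − 2·√131·15·cos(90°) = 356, so PQ = 2·√89.

Therefore, the length of PQ = 2·√89.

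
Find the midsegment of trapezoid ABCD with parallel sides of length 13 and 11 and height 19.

midsegment = (13 + 11) / 2 = 24 / 2 = 12

12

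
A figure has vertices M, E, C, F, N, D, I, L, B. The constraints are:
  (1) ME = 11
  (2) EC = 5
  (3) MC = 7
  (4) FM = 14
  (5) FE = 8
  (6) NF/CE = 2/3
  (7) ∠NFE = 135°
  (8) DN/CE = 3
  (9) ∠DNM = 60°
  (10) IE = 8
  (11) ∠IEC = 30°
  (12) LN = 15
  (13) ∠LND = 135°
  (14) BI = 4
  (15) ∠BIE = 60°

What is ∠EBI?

Step 1: By the law of cosines on triangle BIE: BE² = 4² + 8² − 2·4·8·cos(60°) = 48, so BE = 4·√3.
Step 2: By the inverse law of cosines on triangle EBI: cos(∠EBI) = ((4·√3)² + 4² − 8²) / (2·4·√3·4) = 0/55.43 = 0, so ∠EBI = 90°.

Therefore, the measure of angle ∠EBI = 90°.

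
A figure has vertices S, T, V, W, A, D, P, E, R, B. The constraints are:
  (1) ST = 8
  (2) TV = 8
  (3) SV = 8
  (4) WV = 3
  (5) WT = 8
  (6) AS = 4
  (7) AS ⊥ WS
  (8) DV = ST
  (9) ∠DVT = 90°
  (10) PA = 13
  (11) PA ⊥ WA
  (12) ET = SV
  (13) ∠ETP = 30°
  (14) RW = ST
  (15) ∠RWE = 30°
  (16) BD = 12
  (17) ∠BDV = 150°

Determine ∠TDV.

From the given relations: DV = ST = 8.
Step 1: By the law of cosines on triangle DVT: DT² = 8² + 8² − 2·8·8·cos(90°) = 128, so DT = 8·√2.
Step 2: By the inverse law of cosines on triangle TDV: cos(∠TDV) = ((8·√2)² + 8² − 8²) / (2·8·√2·8) = 128/181.02 = 0.7071, so ∠TDV = 45°.

Therefore, the measure of angle ∠TDV = 45°.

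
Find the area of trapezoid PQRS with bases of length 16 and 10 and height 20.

Area of a trapezoid = (base1 + base2) * height / 2
Area = (16 + 10) * 20 / 2
Area = 26 * 20 / 2
Area = 520 / 2
Area = 260

260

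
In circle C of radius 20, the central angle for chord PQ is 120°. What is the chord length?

Chord length = 2r sin(θ/2)
= 2 × 20 × sin(120°/2)
= 2 × 20 × sin(60°)
= 20*sqrt(3)

20*sqrt(3)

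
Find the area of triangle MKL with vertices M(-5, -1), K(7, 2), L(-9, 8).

Shoelace: Area = (1/2)|-5(2-8) + 7(8--1) + -9(-1-2)| = (1/2)(120) = 60

60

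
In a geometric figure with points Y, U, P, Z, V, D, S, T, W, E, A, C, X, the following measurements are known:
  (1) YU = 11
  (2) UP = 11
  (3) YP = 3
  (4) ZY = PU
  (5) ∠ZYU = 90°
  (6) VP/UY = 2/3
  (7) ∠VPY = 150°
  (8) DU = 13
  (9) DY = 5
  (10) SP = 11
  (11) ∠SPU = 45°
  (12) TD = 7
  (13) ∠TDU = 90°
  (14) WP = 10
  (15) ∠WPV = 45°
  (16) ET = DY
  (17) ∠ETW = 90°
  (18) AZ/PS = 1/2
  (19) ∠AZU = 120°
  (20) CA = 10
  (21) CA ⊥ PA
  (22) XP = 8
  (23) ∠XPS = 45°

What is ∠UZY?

From the given relations: ZY = PU = 11.
Step 1: By the law of cosines on triangle ZYU: ZU² = 11² + 11² − 2·11·11·cos(90°) = 242, so ZU = 11·√2.
Step 2: By the inverse law of cosines on triangle UZY: cos(∠UZY) = ((11·√2)² + 11² − 11²) / (2·11·√2·11) = 242/342.24 = 0.7071, so ∠UZY = 45°.

Therefore, the measure of angle ∠UZY = 45°.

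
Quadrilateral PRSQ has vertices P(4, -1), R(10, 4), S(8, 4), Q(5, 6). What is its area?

The Shoelace formula works by pairing each vertex with the next (cycling back to the first).
For each pair, compute x_i*y_(i+1) - x_(i+1)*y_i:
  (4*4 - 10*-1) = 26
  (10*4 - 8*4) = 8
  (8*6 - 5*4) = 28
  (5*-1 - 4*6) = -29
Taking half the absolute value of the total: Area = (1/2)(33) = 33/2.

33/2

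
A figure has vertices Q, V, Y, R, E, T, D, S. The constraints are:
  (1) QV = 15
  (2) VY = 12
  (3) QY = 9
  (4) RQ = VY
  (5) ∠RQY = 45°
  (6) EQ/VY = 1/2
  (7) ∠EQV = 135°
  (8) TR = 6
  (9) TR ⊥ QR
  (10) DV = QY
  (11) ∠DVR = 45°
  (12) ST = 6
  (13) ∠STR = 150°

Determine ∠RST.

Step 1: By the law of cosines on triangle STR: SR² = 6² + 6² − 2·6·6·cos(150°) = 134.35, so SR ≈ 11.59.
Step 2: By the inverse law of cosines on triangle RST: cos(∠RST) = (11.59² + 6² − 6²) / (2·11.59·6) = 134.35/139.09 = 0.9659, so ∠RST = 15°.

Therefore, the measure of angle ∠RST = 15°.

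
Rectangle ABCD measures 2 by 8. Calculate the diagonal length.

d = sqrt(2^2 + 8^2) = sqrt(68) = 2*sqrt(17)

2*sqrt(17)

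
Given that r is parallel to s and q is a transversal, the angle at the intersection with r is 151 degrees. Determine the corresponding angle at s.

Corresponding angles formed by parallel lines and a transversal are equal.
The given angle is 151 degrees.
The corresponding angle = 151 degrees.

151 degrees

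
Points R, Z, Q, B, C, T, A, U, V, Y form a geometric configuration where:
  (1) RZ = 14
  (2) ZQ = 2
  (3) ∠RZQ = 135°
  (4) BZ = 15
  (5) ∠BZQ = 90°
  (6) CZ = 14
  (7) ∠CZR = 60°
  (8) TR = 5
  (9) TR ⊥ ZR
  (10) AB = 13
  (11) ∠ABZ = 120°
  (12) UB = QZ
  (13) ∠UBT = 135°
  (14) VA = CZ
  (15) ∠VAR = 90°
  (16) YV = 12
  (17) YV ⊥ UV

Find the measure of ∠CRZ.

Step 1: By the law of cosines on triangle RZC: RC² = 14² + 14² − 2·14·14·cos(60°) = 196, so RC = 14.
Step 2: By the inverse law of cosines on triangle CRZ: cos(∠CRZ) = (14² + 14² − 14²) / (2·14·14) = 196/392 = 0.5, so ∠CRZ = 60°.

Therefore, the measure of angle ∠CRZ = 60°.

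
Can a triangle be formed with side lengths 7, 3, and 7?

Yes.
The triangle inequality requires that the sum of any two sides exceeds the third.
Here 3 + 7 = 10 > 7, so the condition is met.

Yes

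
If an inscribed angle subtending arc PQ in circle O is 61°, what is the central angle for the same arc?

Central angle = 2 × 61° = 122° (inscribed angle theorem).

122°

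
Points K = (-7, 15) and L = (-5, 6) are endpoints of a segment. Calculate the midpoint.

The midpoint is the average of the coordinates:
x: (-7 + -5)/2 = -6
y: (15 + 6)/2 = 21/2
Midpoint = (-6, 21/2)

(-6, 21/2)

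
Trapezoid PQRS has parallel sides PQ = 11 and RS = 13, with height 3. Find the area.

Area = (11 + 13) * 3 / 2 = 72 / 2 = 36

36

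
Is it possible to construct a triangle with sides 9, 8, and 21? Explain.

Check the triangle inequality: 9 + 8 = 17 ≤ 21.
Since the sum of two sides does not exceed the third, no triangle can be formed.

No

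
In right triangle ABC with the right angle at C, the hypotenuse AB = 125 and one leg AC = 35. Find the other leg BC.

By the Pythagorean theorem: BC^2 = AB^2 - AC^2
BC^2 = 125^2 - 35^2 = 15625 - 1225 = 14400
BC = sqrt(14400) = 120

120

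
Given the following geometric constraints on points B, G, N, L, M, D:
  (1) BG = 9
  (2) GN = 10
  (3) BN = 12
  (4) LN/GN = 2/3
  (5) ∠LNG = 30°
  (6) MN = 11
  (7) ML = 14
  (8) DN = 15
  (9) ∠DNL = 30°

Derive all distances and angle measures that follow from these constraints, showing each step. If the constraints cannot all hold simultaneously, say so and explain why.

The constraints are consistent.

From the given relations:
  LN = 2/3·GN = 2/3·10 ≈ 6.67

Step 1: From GN = 10, NL = 6.67, and ∠GNL = 30°, by the law of cosines:
  GL² = GN² + NL² - 2·GN·NL·cos(30°) = 100 + 44.44 - 115.5 = 28.97
  GL ≈ 5.38

Step 2: From LN = 6.67, ND = 15, and ∠LND = 30°, by the law of cosines:
  LD² = LN² + ND² - 2·LN·ND·cos(30°) = 44.44 + 225 - 173.2 = 96.24
  LD ≈ 9.81

Step 3: From BG = 9, BN = 12, GN = 10, by the inverse law of cosines:
  cos(∠GBN) = (BG² + BN² - GN²) / (2·BG·BN)
  ∠GBN = 54.64°

Step 4: From GB = 9, GN = 10, BN = 12, by the inverse law of cosines:
  cos(∠BGN) = (GB² + GN² - BN²) / (2·GB·GN)
  ∠BGN = 78.14°

Step 5: From NB = 12, NG = 10, BG = 9, by the inverse law of cosines:
  cos(∠BNG) = (NB² + NG² - BG²) / (2·NB·NG)
  ∠BNG = 47.22°

Step 6: From NL = 6.67, NM = 11, LM = 14, by the inverse law of cosines:
  cos(∠LNM) = (NL² + NM² - LM²) / (2·NL·NM)
  ∠LNM = 102.02°

Step 7: From LM = 14, LN = 6.67, MN = 11, by the inverse law of cosines:
  cos(∠MLN) = (LM² + LN² - MN²) / (2·LM·LN)
  ∠MLN = 50.22°

Step 8: From ML = 14, MN = 11, LN = 6.67, by the inverse law of cosines:
  cos(∠LMN) = (ML² + MN² - LN²) / (2·ML·MN)
  ∠LMN = 27.76°

Step 9: From GL = 5.38, GN = 10, LN = 6.67, by the inverse law of cosines:
  cos(∠LGN) = (GL² + GN² - LN²) / (2·GL·GN)
  ∠LGN = 38.26°

Step 10: From LD = 9.81, LN = 6.67, DN = 15, by the inverse law of cosines:
  cos(∠DLN) = (LD² + LN² - DN²) / (2·LD·LN)
  ∠DLN = 130.14°

Step 11: From LG = 5.38, LN = 6.67, GN = 10, by the inverse law of cosines:
  cos(∠GLN) = (LG² + LN² - GN²) / (2·LG·LN)
  ∠GLN = 111.74°

Step 12: From DL = 9.81, DN = 15, LN = 6.67, by the inverse law of cosines:
  cos(∠LDN) = (DL² + DN² - LN²) / (2·DL·DN)
  ∠LDN = 19.86°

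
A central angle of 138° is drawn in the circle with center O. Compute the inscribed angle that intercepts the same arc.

By the inscribed angle theorem, the inscribed angle is half the central angle.
Inscribed angle = 138° / 2 = 69°

69°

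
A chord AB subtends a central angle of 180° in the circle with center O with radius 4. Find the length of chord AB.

Chord length = 2r sin(θ/2)
= 2 × 4 × sin(180°/2)
= 2 × 4 × sin(90°)
= 8

8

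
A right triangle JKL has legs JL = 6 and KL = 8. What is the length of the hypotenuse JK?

In a right triangle, the square of the hypotenuse equals the sum of the squares of the two legs.
The legs are 6 and 8, so the hypotenuse = sqrt(36 + 64) = sqrt(100) = 10.

10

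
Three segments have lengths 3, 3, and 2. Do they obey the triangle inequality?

Yes.
The triangle inequality requires that the sum of any two sides exceeds the third.
Here 2 + 3 = 5 > 3, so the condition is met.

Yes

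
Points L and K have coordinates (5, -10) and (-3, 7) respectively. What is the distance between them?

The horizontal distance is |-3 - 5| = 8 and the vertical distance is |7 - -10| = 17.
By the Pythagorean theorem, d = sqrt(8^2 + 17^2) = sqrt(353).

sqrt(353)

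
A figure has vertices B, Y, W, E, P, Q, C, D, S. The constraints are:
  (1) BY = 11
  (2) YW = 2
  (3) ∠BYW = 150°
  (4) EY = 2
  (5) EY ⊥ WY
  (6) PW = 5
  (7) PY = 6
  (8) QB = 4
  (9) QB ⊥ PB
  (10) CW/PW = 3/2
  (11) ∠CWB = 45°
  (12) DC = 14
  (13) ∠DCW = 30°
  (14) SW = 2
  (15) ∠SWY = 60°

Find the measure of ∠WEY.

Step 1: By the law of cosines on triangle EYW: EW² = 2² + 2² − 2·2·2·cos(90°) = 8, so EW = 2·√2.
Step 2: By the inverse law of cosines on triangle WEY: cos(∠WEY) = ((2·√2)² + 2² − 2²) / (2·2·√2·2) = 8/11.31 = 0.7071, so ∠WEY = 45°.

Therefore, the measure of angle ∠WEY = 45°.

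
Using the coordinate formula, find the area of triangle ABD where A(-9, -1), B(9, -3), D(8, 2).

The Shoelace formula computes the area from vertex coordinates by summing cross products.
For vertices (-9,-1), (9,-3), (8,2):
Signed sum = -9*-3 - 9*-1 + 9*2 - 8*-3 + 8*-1 - -9*2
= 36 + 42 + 10 = 88
Area = (1/2)|88| = 44.

44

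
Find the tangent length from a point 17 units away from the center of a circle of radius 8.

Let T be the point of tangency. Then CT ⊥ PT (radius ⊥ tangent).
In right triangle CTP: CP² = CT² + PT²
17² = 8² + PT²
PT² = 225, PT = 15

15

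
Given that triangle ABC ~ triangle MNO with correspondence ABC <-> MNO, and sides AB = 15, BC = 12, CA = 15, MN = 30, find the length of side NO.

k = 30/15 = 2. NO = 2 * 12 = 24.

24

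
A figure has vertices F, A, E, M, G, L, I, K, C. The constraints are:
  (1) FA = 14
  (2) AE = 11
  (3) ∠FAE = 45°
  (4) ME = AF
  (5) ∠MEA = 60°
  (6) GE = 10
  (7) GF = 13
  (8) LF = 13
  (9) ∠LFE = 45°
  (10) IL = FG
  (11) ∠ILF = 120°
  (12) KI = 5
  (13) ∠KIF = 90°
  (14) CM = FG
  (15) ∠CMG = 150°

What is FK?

From the given relations: IL = FG = 13.
Step 1: By the law of cosines on triangle FLI: FI² = 13² + 13² − 2·13·13·cos(120°) = 507, so FI = 13·√3.
Step 2: By the law of cosines on triangle FIK: FK² = (13·√3)² + 5² − 2·13·√3·5·cos(90°) = 532, so FK = 2·√133.

Therefore, the length of FK = 2·√133.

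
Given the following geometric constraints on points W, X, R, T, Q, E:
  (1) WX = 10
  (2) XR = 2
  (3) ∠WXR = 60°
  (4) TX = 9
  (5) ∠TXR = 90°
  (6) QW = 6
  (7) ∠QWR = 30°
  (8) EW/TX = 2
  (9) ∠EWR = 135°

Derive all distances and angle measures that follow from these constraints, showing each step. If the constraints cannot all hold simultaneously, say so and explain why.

The constraints are consistent.

From the given relations:
  EW = 2·TX = 2·9 = 18

Step 1: From WX = 10, XR = 2, and ∠WXR = 60°, by the law of cosines:
  WR² = WX² + XR² - 2·WX·XR·cos(60°) = 100 + 4 - 20 = 84
  WR = 2·√21

Step 2: From RX = 2, XT = 9, and ∠RXT = 90°, by the law of cosines:
  RT² = RX² + XT² - 2·RX·XT·cos(90°) = 4 + 81 - 0 = 85
  RT = √85

Step 3: From RW = 2·√21, WQ = 6, and ∠RWQ = 30°, by the law of cosines:
  RQ² = RW² + WQ² - 2·RW·WQ·cos(30°) = 84 + 36 - 95.25 = 24.75
  RQ ≈ 4.98

Step 4: From RW = 2·√21, WE = 18, and ∠RWE = 135°, by the law of cosines:
  RE² = RW² + WE² - 2·RW·WE·cos(135°) = 84 + 324 + 233.3 = 641.3
  RE ≈ 25.32

Step 5: From WR = 2·√21, WX = 10, RX = 2, by the inverse law of cosines:
  cos(∠RWX) = (WR² + WX² - RX²) / (2·WR·WX)
  ∠RWX = 10.89°

Step 6: From RT = √85, RX = 2, TX = 9, by the inverse law of cosines:
  cos(∠TRX) = (RT² + RX² - TX²) / (2·RT·RX)
  ∠TRX = 77.47°

Step 7: From RW = 2·√21, RX = 2, WX = 10, by the inverse law of cosines:
  cos(∠WRX) = (RW² + RX² - WX²) / (2·RW·RX)
  ∠WRX = 109.11°

Step 8: From TR = √85, TX = 9, RX = 2, by the inverse law of cosines:
  cos(∠RTX) = (TR² + TX² - RX²) / (2·TR·TX)
  ∠RTX = 12.53°

Step 9: From RE = 25.32, RW = 2·√21, EW = 18, by the inverse law of cosines:
  cos(∠ERW) = (RE² + RW² - EW²) / (2·RE·RW)
  ∠ERW = 30.17°

Step 10: From RQ = 4.98, RW = 2·√21, QW = 6, by the inverse law of cosines:
  cos(∠QRW) = (RQ² + RW² - QW²) / (2·RQ·RW)
  ∠QRW = 37.08°

Step 11: From QR = 4.98, QW = 6, RW = 2·√21, by the inverse law of cosines:
  cos(∠RQW) = (QR² + QW² - RW²) / (2·QR·QW)
  ∠RQW = 112.92°

Step 12: From ER = 25.32, EW = 18, RW = 2·√21, by the inverse law of cosines:
  cos(∠REW) = (ER² + EW² - RW²) / (2·ER·EW)
  ∠REW = 14.83°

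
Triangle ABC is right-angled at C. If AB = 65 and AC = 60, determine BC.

Rearranging the Pythagorean theorem to solve for the unknown leg:
leg^2 = hypotenuse^2 - known_leg^2 = 4225 - 3600 = 625
leg = sqrt(625) = 25.

25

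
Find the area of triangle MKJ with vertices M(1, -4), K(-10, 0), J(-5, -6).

Shoelace: Area = (1/2)|1(0--6) + -10(-6--4) + -5(-4-0)| = (1/2)(46) = 23

23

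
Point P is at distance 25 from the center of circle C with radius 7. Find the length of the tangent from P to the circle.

tangent = √(d² - r²) = √(25² - 7²) = √(625 - 49) = √576 = 24

24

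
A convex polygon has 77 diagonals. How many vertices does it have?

Using d = n(n - 3)/2, we solve 77 = n(n - 3)/2.
So n(n - 3) = 154.
Testing n = 14: 14 * 11 = 154 = 154. Correct.
The polygon has 14 sides.

14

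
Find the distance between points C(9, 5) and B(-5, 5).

d = sqrt((-5 - 9)^2 + (5 - 5)^2)
d = sqrt(-14^2 + 0^2)
d = sqrt(196 + 0)
d = sqrt(196) = 14

14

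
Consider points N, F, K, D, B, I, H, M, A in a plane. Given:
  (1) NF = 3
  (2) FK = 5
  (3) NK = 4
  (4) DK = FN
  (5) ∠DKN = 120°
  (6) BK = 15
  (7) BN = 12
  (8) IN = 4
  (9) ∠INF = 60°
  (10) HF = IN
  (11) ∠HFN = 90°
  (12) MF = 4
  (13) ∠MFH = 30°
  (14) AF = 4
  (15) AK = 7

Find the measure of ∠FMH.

From the given relations: HF = IN = 4.
Step 1: By the law of cosines on triangle MFH: MH² = 4² + 4² − 2·4·4·cos(30°) = 4.29, so MH ≈ 2.07.
Step 2: By the inverse law of cosines on triangle FMH: cos(∠FMH) = (4² + 2.07² − 4²) / (2·4·2.07) = 4.29/16.56 = 0.2588, so ∠FMH = 75°.

Therefore, the measure of angle ∠FMH = 75°.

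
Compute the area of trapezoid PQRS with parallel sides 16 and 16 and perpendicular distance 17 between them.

A trapezoid's area equals the midsegment times the height.
The midsegment is (16 + 16) / 2 = 16.
Area = 16 * 17 = 272.

272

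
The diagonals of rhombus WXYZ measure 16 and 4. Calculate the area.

Area of a rhombus = (d1 * d2) / 2
Area = (16 * 4) / 2
Area = 64 / 2
Area = 32

32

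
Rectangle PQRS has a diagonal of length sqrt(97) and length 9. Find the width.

b = sqrt(d^2 - a^2) = sqrt(97 - 81) = sqrt(16) = 4

4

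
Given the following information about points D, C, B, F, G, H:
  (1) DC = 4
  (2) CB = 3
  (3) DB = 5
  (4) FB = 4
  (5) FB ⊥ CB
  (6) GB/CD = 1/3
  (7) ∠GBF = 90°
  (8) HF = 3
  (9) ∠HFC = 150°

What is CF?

Step 1: By the law of cosines on triangle CBF: CF² = 3² + 4² − 2·3·4·cos(90°) = 25, so CF = 5.

Therefore, the length of CF = 5.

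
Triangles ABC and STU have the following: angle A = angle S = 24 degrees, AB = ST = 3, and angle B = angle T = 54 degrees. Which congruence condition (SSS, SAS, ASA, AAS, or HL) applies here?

The given information provides:
angle A = angle S = 24 degrees, AB = ST = 3, and angle B = angle T = 54 degrees
This matches the ASA congruence theorem.
Two pairs of corresponding angles and the included side are equal (Angle-Side-Angle).

ASA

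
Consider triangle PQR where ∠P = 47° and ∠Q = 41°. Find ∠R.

The interior angles sum to 180°: angle R = 180 - 47 - 41 = 92°.
The triangle is obtuse (angles 47°, 41°, 92°).

92 degrees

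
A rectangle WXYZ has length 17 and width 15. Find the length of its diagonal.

d = sqrt(17^2 + 15^2) = sqrt(514)

sqrt(514)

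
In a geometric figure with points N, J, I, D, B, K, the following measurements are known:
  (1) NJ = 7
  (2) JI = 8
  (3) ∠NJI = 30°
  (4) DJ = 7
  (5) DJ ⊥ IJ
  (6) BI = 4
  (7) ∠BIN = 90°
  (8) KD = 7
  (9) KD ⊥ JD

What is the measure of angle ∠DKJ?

Step 1: By the law of cosines on triangle KDJ: KJ² = 7² + 7² − 2·7·7·cos(90°) = 98, so KJ = 7·√2.
Step 2: By the inverse law of cosines on triangle DKJ: cos(∠DKJ) = (7² + (7·√2)² − 7²) / (2·7·7·√2) = 98/138.59 = 0.7071, so ∠DKJ = 45°.

Therefore, the measure of angle ∠DKJ = 45°.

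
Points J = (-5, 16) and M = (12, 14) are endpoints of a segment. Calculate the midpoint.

M = ((x₁ + x₂)/2, (y₁ + y₂)/2)
= ((-5 + 12)/2, (16 + 14)/2)
= (7/2, 30/2) = (7/2, 15)

(7/2, 15)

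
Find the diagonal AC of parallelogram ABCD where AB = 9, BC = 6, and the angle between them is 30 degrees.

The diagonal of a parallelogram can be found by treating two adjacent sides and the diagonal as a triangle.
Applying the law of cosines with sides 9, 6 and included angle 30°:
d^2 = 81 + 36 - 108*cos(30°) = 117 - 54*sqrt(3)
d = 3*sqrt(13 - 6*sqrt(3))

3*sqrt(13 - 6*sqrt(3))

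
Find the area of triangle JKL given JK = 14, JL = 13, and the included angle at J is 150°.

Area = (1/2) * JK * JL * sin(J)
Area = (1/2) * 14 * 13 * sin(150°)
Area = (1/2) * 14 * 13 * 1/2
Area = 91/2

91/2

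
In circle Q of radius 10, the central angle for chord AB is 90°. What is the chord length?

Drop a perpendicular from the center to the chord, bisecting both the chord and the central angle.
Each half-chord = r sin(θ/2) = 10 sin(45°).
The full chord = 2 × 10 × sin(45°) = 10*sqrt(2).

10*sqrt(2)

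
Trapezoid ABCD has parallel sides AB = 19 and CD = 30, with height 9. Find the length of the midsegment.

midsegment = (19 + 30) / 2 = 49 / 2 = 49/2

49/2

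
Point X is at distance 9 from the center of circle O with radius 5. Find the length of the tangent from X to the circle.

The tangent, radius, and line from the external point to the center form a right triangle.
The right angle is where the tangent meets the radius.
By the Pythagorean theorem: tangent² + 5² = 9²
tangent² = 81 - 25 = 56
tangent = 2*sqrt(14)

2*sqrt(14)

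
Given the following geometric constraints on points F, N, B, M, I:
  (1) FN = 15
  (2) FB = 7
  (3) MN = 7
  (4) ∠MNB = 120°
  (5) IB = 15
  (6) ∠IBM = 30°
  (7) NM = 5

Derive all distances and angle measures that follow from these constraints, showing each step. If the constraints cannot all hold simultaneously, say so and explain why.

These constraints are not satisfiable: (3) MN = 7 and (7) NM = 5 assign two different lengths to the same segment. No planar figure meets all of them, so nothing further can be derived.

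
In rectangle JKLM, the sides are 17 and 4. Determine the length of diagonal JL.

Using the Pythagorean theorem:
d² = 17² + 4² = 289 + 16 = 305
d = sqrt(305)

sqrt(305)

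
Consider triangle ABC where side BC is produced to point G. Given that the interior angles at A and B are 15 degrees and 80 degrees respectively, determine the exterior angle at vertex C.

By the exterior angle theorem, an exterior angle of a triangle equals the sum of the two remote interior angles.
Exterior angle = angle A + angle B
Exterior angle = 15 + 80 = 95 degrees

95 degrees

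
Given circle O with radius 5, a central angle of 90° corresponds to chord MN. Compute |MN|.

Chord length = 2r sin(θ/2)
= 2 × 5 × sin(90°/2)
= 2 × 5 × sin(45°)
= 5*sqrt(2)

5*sqrt(2)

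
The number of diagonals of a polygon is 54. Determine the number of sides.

Using d = n(n - 3)/2, we solve 54 = n(n - 3)/2.
So n(n - 3) = 108.
Testing n = 12: 12 * 9 = 108 = 108. Correct.
The polygon has 12 sides.

12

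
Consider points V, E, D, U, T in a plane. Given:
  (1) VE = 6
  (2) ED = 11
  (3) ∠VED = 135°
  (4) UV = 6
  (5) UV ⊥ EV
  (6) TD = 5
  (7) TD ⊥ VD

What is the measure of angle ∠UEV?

Step 1: By the law of cosines on triangle EVU: EU² = 6² + 6² − 2·6·6·cos(90°) = 72, so EU = 6·√2.
Step 2: By the inverse law of cosines on triangle UEV: cos(∠UEV) = ((6·√2)² + 6² − 6²) / (2·6·√2·6) = 72/101.82 = 0.7071, so ∠UEV = 45°.

Therefore, the measure of angle ∠UEV = 45°.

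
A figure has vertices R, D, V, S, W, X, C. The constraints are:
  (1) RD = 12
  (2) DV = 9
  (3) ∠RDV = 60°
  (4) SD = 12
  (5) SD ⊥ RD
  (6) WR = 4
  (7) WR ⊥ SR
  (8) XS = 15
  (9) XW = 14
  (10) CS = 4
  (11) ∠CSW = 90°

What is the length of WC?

Step 1: By the law of cosines on triangle SDR: SR² = 12² + 12² − 2·12·12·cos(90°) = 288, so SR = 12·√2.
Step 2: By the law of cosines on triangle SRW: SW² = (12·√2)² + 4² − 2·12·√2·4·cos(90°) = 304, so SW = 4·√19.
Step 3: By the law of cosines on triangle WSC: WC² = (4·√19)² + 4² − 2·4·√19·4·cos(90°) = 320, so WC = 8·√5.

Therefore, the length of WC = 8·√5.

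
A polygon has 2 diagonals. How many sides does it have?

Using d = n(n - 3)/2, we solve 2 = n(n - 3)/2.
So n(n - 3) = 4.
Testing n = 4: 4 * 1 = 4 = 4. Correct.
The polygon has 4 sides.

4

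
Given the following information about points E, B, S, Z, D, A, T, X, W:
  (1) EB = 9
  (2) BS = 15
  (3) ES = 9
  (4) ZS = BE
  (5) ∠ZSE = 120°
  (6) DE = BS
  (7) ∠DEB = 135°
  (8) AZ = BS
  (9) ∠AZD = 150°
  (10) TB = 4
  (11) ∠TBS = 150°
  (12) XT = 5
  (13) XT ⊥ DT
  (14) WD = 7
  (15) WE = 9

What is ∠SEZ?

From the given relations: ZS = BE = 9.
Step 1: By the law of cosines on triangle ESZ: EZ² = 9² + 9² − 2·9·9·cos(120°) = 243, so EZ = 9·√3.
Step 2: By the inverse law of cosines on triangle SEZ: cos(∠SEZ) = (9² + (9·√3)² − 9²) / (2·9·9·√3) = 243/280.59 = 0.866, so ∠SEZ = 30°.

Therefore, the measure of angle ∠SEZ = 30°.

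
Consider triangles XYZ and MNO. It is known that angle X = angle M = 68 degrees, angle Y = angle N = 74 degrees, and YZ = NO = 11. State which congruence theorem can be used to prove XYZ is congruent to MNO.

Consider the given information: angle X = angle M = 68 degrees, angle Y = angle N = 74 degrees, and YZ = NO = 11
This is not SAS or ASA: SAS requires two sides and the included angle between them. ASA requires two angles and the side between them.
The correct criterion is AAS. Two pairs of corresponding angles and a non-included side are equal (Angle-Angle-Side).

AAS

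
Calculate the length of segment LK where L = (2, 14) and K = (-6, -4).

The horizontal distance is |-6 - 2| = 8 and the vertical distance is |-4 - 14| = 18.
By the Pythagorean theorem, d = sqrt(8^2 + 18^2) = sqrt(388) = 2*sqrt(97).

2*sqrt(97)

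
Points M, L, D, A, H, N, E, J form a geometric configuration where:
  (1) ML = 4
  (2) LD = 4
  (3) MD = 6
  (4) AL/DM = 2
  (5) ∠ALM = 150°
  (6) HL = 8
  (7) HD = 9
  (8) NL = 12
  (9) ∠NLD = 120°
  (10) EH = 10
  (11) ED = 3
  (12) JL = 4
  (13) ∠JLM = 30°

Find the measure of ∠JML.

Step 1: By the law of cosines on triangle MLJ: MJ² = 4² + 4² − 2·4·4·cos(30°) = 4.29, so MJ ≈ 2.07.
Step 2: By the inverse law of cosines on triangle JML: cos(∠JML) = (2.07² + 4² − 4²) / (2·2.07·4) = 4.29/16.56 = 0.2588, so ∠JML = 75°.

Therefore, the measure of angle ∠JML = 75°.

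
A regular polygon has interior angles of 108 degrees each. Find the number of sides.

Each interior angle of a regular n-gon is (n - 2) * 180 / n.
Setting this equal to 108:
(n - 2) * 180 / n = 108
Each exterior angle = 180 - 108 = 72 degrees.
Since exterior angles sum to 360: n = 360 / 72 = 5.

5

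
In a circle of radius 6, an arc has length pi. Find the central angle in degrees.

The full circumference is 2πr = 12*pi.
The arc is pi / 12*pi = 1/12 of the full circle.
So the central angle = 1/12 × 360° = 30°.

30°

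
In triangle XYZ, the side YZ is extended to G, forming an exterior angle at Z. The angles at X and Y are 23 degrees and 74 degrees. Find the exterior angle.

Exterior angle = 23 + 74 = 97 degrees (exterior angle theorem).

97 degrees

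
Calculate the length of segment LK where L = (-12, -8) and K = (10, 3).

d = sqrt((10 - -12)^2 + (3 - -8)^2)
d = sqrt(22^2 + 11^2)
d = sqrt(484 + 121)
d = sqrt(605) = 11*sqrt(5)

11*sqrt(5)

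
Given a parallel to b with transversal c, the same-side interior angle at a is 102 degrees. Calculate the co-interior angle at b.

Co-interior (same-side interior) angles are between the parallel lines on the same side of the transversal.
Unlike corresponding or alternate interior angles, they are supplementary rather than equal.
So the angle = 180 - 102 = 78 degrees.

78 degrees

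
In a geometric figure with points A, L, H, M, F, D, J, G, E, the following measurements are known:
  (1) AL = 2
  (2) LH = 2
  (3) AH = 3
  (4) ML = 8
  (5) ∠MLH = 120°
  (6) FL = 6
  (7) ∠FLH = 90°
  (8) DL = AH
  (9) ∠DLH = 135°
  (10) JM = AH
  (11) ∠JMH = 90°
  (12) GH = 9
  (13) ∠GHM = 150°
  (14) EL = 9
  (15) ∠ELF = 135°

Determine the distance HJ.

From the given relations: JM = AH = 3.
Step 1: By the law of cosines on triangle HLM: HM² = 2² + 8² − 2·2·8·cos(120°) = 84, so HM = 2·√21.
Step 2: By the law of cosines on triangle HMJ: HJ² = (2·√21)² + 3² − 2·2·√21·3·cos(90°) = 93, so HJ = √93.

Therefore, the length of HJ = √93.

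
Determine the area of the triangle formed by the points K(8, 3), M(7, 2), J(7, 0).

Using the Shoelace formula for a triangle:
Area = (1/2)|x0(y1 - y2) + x1(y2 - y0) + x2(y0 - y1)|
Area = (1/2)|8(2 - 0) + 7(0 - 3) + 7(3 - 2)|
Area = (1/2)|16 + -21 + 7|
Area = (1/2)|2|
Area = (1/2)(2)
Area = 1

1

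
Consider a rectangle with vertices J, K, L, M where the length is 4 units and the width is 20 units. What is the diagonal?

d = sqrt(4^2 + 20^2) = sqrt(416) = 4*sqrt(26)

4*sqrt(26)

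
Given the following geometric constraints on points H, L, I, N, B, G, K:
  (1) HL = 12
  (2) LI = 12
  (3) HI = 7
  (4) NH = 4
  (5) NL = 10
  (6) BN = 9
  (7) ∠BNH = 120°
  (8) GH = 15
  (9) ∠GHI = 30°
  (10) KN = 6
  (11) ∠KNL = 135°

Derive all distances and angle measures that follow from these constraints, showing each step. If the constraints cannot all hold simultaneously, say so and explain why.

The constraints are consistent.

Step 1: From HN = 4, NB = 9, and ∠HNB = 120°, by the law of cosines:
  HB² = HN² + NB² - 2·HN·NB·cos(120°) = 16 + 81 + 36 = 133
  HB = √133

Step 2: From LN = 10, NK = 6, and ∠LNK = 135°, by the law of cosines:
  LK² = LN² + NK² - 2·LN·NK·cos(135°) = 100 + 36 + 84.85 = 220.9
  LK ≈ 14.86

Step 3: From IH = 7, HG = 15, and ∠IHG = 30°, by the law of cosines:
  IG² = IH² + HG² - 2·IH·HG·cos(30°) = 49 + 225 - 181.9 = 92.13
  IG ≈ 9.6

Step 4: From HI = 7, HL = 12, IL = 12, by the inverse law of cosines:
  cos(∠IHL) = (HI² + HL² - IL²) / (2·HI·HL)
  ∠IHL = 73.04°

Step 5: From HL = 12, HN = 4, LN = 10, by the inverse law of cosines:
  cos(∠LHN) = (HL² + HN² - LN²) / (2·HL·HN)
  ∠LHN = 51.32°

Step 6: From LH = 12, LI = 12, HI = 7, by the inverse law of cosines:
  cos(∠HLI) = (LH² + LI² - HI²) / (2·LH·LI)
  ∠HLI = 33.92°

Step 7: From LH = 12, LN = 10, HN = 4, by the inverse law of cosines:
  cos(∠HLN) = (LH² + LN² - HN²) / (2·LH·LN)
  ∠HLN = 18.19°

Step 8: From IH = 7, IL = 12, HL = 12, by the inverse law of cosines:
  cos(∠HIL) = (IH² + IL² - HL²) / (2·IH·IL)
  ∠HIL = 73.04°

Step 9: From NH = 4, NL = 10, HL = 12, by the inverse law of cosines:
  cos(∠HNL) = (NH² + NL² - HL²) / (2·NH·NL)
  ∠HNL = 110.49°

Step 10: From HB = √133, HN = 4, BN = 9, by the inverse law of cosines:
  cos(∠BHN) = (HB² + HN² - BN²) / (2·HB·HN)
  ∠BHN = 42.52°

Step 11: From LK = 14.86, LN = 10, KN = 6, by the inverse law of cosines:
  cos(∠KLN) = (LK² + LN² - KN²) / (2·LK·LN)
  ∠KLN = 16.59°

Step 12: From IG = 9.6, IH = 7, GH = 15, by the inverse law of cosines:
  cos(∠GIH) = (IG² + IH² - GH²) / (2·IG·IH)
  ∠GIH = 128.61°

Step 13: From BH = √133, BN = 9, HN = 4, by the inverse law of cosines:
  cos(∠HBN) = (BH² + BN² - HN²) / (2·BH·BN)
  ∠HBN = 17.48°

Step 14: From GH = 15, GI = 9.6, HI = 7, by the inverse law of cosines:
  cos(∠HGI) = (GH² + GI² - HI²) / (2·GH·GI)
  ∠HGI = 21.39°

Step 15: From KL = 14.86, KN = 6, LN = 10, by the inverse law of cosines:
  cos(∠LKN) = (KL² + KN² - LN²) / (2·KL·KN)
  ∠LKN = 28.41°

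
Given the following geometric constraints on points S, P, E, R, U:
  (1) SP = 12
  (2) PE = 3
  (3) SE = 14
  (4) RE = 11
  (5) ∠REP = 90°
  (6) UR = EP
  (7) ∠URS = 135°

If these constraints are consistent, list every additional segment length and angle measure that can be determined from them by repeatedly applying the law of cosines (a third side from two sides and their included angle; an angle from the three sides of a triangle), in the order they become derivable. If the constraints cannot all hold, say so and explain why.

The constraints are consistent. Derivable facts, in order:
After 1 step:
- PR = √130
- ∠EPS = 126.67°
- ∠ESP = 9.9°
- ∠PES = 43.43°
After 2 steps:
- ∠EPR = 74.74°
- ∠ERP = 15.26°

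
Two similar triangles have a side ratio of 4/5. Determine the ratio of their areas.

Area scales with the square of linear dimensions. If every length is multiplied by 4/5, then the area is multiplied by (4/5)^2 = 16/25.
The area ratio is 16:25.

16:25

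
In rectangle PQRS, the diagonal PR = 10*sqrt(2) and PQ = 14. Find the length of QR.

Using the Pythagorean theorem: d^2 = a^2 + b^2
b^2 = d^2 - a^2
b^2 = 200 - 196
b^2 = 4
b = sqrt(4) = 2

2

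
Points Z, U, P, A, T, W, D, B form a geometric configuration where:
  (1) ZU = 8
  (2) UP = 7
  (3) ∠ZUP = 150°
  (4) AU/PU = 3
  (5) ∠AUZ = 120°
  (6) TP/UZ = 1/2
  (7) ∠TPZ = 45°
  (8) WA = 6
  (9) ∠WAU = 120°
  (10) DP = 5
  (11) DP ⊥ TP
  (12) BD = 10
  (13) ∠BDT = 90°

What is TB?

From the given relations: TP = 1/2·UZ = 1/2·8 = 4.
Step 1: By the law of cosines on triangle DPT: DT² = 5² + 4² − 2·5·4·cos(90°) = 41, so DT = √41.
Step 2: By the law of cosines on triangle TDB: TB² = √41² + 10² − 2·√41·10·cos(90°) = 141, so TB = √141.

Therefore, the length of TB = √141.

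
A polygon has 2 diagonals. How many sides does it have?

Using d = n(n - 3)/2, we solve 2 = n(n - 3)/2.
So n(n - 3) = 4.
Testing n = 4: 4 * 1 = 4 = 4. Correct.
The polygon has 4 sides.

4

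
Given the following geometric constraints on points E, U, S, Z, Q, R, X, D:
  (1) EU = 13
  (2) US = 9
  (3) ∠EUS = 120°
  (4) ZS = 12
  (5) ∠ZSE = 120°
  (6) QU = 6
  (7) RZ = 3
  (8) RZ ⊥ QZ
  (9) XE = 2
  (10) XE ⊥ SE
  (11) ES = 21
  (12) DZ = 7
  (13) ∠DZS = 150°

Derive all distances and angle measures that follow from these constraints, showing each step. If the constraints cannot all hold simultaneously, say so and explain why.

These constraints are not satisfiable: (1), (2) and (3) already determine ES: by the law of cosines ES² = 13² + 9² − 2·13·9·cos(120°) = 367, so ES ≈ 19.16, which contradicts (11) ES = 21. No planar figure meets all of them, so nothing further can be derived.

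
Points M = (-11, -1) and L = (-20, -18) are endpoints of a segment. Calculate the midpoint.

M = ((x₁ + x₂)/2, (y₁ + y₂)/2)
= ((-11 + -20)/2, (-1 + -18)/2)
= (-31/2, -19/2) = (-31/2, -19/2)

(-31/2, -19/2)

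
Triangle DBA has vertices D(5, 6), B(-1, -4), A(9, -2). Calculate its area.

Using the Shoelace formula for a triangle:
Area = (1/2)|x0(y1 - y2) + x1(y2 - y0) + x2(y0 - y1)|
Area = (1/2)|5(-4 - -2) + -1(-2 - 6) + 9(6 - -4)|
Area = (1/2)|-10 + 8 + 90|
Area = (1/2)|88|
Area = (1/2)(88)
Area = 44

44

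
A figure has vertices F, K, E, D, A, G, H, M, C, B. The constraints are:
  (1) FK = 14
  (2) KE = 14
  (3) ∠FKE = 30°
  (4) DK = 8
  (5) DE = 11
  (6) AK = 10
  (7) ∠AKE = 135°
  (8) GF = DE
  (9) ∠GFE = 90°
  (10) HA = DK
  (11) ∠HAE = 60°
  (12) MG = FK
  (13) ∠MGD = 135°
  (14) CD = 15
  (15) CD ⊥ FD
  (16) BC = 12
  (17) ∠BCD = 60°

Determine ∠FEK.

Step 1: By the law of cosines on triangle EKF: EF² = 14² + 14² − 2·14·14·cos(30°) = 52.52, so EF ≈ 7.25.
Step 2: By the inverse law of cosines on triangle FEK: cos(∠FEK) = (7.25² + 14² − 14²) / (2·7.25·14) = 52.52/202.91 = 0.2588, so ∠FEK = 75°.

Therefore, the measure of angle ∠FEK = 75°.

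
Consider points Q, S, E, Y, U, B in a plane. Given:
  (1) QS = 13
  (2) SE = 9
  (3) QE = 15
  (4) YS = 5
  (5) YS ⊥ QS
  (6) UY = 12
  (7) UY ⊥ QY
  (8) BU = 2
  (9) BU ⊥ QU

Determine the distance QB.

Step 1: By the law of cosines on triangle QSY: QY² = 13² + 5² − 2·13·5·cos(90°) = 194, so QY = √194.
Step 2: By the law of cosines on triangle UYQ: UQ² = 12² + √194² − 2·12·√194·cos(90°) = 338, so UQ = 13·√2.
Step 3: By the law of cosines on triangle QUB: QB² = (13·√2)² + 2² − 2·13·√2·2·cos(90°) = 342, so QB = 3·√38.

Therefore, the length of QB = 3·√38.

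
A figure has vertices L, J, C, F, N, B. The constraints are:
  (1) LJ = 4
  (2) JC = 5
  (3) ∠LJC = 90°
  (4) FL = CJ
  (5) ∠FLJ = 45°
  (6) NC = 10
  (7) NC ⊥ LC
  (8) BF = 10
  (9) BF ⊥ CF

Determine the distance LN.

Step 1: By the law of cosines on triangle LJC: LC² = 4² + 5² − 2·4·5·cos(90°) = 41, so LC = √41.
Step 2: By the law of cosines on triangle LCN: LN² = √41² + 10² − 2·√41·10·cos(90°) = 141, so LN = √141.

Therefore, the length of LN = √141.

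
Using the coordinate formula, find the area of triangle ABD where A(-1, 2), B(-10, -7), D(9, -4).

Using the Shoelace formula for a triangle:
Area = (1/2)|x0(y1 - y2) + x1(y2 - y0) + x2(y0 - y1)|
Area = (1/2)|-1(-7 - -4) + -10(-4 - 2) + 9(2 - -7)|
Area = (1/2)|3 + 60 + 81|
Area = (1/2)|144|
Area = (1/2)(144)
Area = 72

72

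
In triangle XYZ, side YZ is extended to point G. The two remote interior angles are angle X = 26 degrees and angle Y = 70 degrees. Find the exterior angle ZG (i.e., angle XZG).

By the exterior angle theorem, an exterior angle of a triangle equals the sum of the two remote interior angles.
Exterior angle = angle X + angle Y
Exterior angle = 26 + 70 = 96 degrees

96 degrees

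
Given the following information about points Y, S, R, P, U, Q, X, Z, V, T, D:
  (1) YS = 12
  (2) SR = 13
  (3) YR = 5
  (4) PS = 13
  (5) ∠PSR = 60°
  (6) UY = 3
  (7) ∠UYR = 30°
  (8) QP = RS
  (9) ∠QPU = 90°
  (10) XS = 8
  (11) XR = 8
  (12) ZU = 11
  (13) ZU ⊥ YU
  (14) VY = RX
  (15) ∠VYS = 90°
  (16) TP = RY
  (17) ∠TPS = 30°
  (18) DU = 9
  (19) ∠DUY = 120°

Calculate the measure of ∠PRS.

Step 1: By the law of cosines on triangle RSP: RP² = 13² + 13² − 2·13·13·cos(60°) = 169, so RP = 13.
Step 2: By the inverse law of cosines on triangle PRS: cos(∠PRS) = (13² + 13² − 13²) / (2·13·13) = 169/338 = 0.5, so ∠PRS = 60°.

Therefore, the measure of angle ∠PRS = 60°.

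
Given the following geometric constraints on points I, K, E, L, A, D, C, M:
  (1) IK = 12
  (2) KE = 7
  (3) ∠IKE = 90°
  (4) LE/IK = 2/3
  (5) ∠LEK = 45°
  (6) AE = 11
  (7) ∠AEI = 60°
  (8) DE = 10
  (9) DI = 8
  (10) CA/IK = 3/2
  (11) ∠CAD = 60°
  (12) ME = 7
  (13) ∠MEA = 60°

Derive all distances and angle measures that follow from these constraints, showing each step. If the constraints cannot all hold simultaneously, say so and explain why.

The constraints are consistent.

From the given relations:
  LE = 2/3·IK = 2/3·12 = 8
  CA = 3/2·IK = 3/2·12 = 18

Step 1: From IK = 12, KE = 7, and ∠IKE = 90°, by the law of cosines:
  IE² = IK² + KE² - 2·IK·KE·cos(90°) = 144 + 49 - 0 = 193
  IE = √193

Step 2: From KE = 7, EL = 8, and ∠KEL = 45°, by the law of cosines:
  KL² = KE² + EL² - 2·KE·EL·cos(45°) = 49 + 64 - 79.2 = 33.8
  KL ≈ 5.81

Step 3: From AE = 11, EM = 7, and ∠AEM = 60°, by the law of cosines:
  AM² = AE² + EM² - 2·AE·EM·cos(60°) = 121 + 49 - 77 = 93
  AM = √93

Step 4: From IE = √193, EA = 11, and ∠IEA = 60°, by the law of cosines:
  IA² = IE² + EA² - 2·IE·EA·cos(60°) = 193 + 121 - 152.8 = 161.2
  IA ≈ 12.7

Step 5: From ID = 8, IE = √193, DE = 10, by the inverse law of cosines:
  cos(∠DIE) = (ID² + IE² - DE²) / (2·ID·IE)
  ∠DIE = 45.06°

Step 6: From IE = √193, IK = 12, EK = 7, by the inverse law of cosines:
  cos(∠EIK) = (IE² + IK² - EK²) / (2·IE·IK)
  ∠EIK = 30.26°

Step 7: From KE = 7, KL = 5.81, EL = 8, by the inverse law of cosines:
  cos(∠EKL) = (KE² + KL² - EL²) / (2·KE·KL)
  ∠EKL = 76.64°

Step 8: From ED = 10, EI = √193, DI = 8, by the inverse law of cosines:
  cos(∠DEI) = (ED² + EI² - DI²) / (2·ED·EI)
  ∠DEI = 34.49°

Step 9: From EI = √193, EK = 7, IK = 12, by the inverse law of cosines:
  cos(∠IEK) = (EI² + EK² - IK²) / (2·EI·EK)
  ∠IEK = 59.74°

Step 10: From LE = 8, LK = 5.81, EK = 7, by the inverse law of cosines:
  cos(∠ELK) = (LE² + LK² - EK²) / (2·LE·LK)
  ∠ELK = 58.36°

Step 11: From AE = 11, AM = √93, EM = 7, by the inverse law of cosines:
  cos(∠EAM) = (AE² + AM² - EM²) / (2·AE·AM)
  ∠EAM = 38.95°

Step 12: From DE = 10, DI = 8, EI = √193, by the inverse law of cosines:
  cos(∠EDI) = (DE² + DI² - EI²) / (2·DE·DI)
  ∠EDI = 100.44°

Step 13: From MA = √93, ME = 7, AE = 11, by the inverse law of cosines:
  cos(∠AME) = (MA² + ME² - AE²) / (2·MA·ME)
  ∠AME = 81.05°

Step 14: From IA = 12.7, IE = √193, AE = 11, by the inverse law of cosines:
  cos(∠AIE) = (IA² + IE² - AE²) / (2·IA·IE)
  ∠AIE = 48.62°

Step 15: From AE = 11, AI = 12.7, EI = √193, by the inverse law of cosines:
  cos(∠EAI) = (AE² + AI² - EI²) / (2·AE·AI)
  ∠EAI = 71.38°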